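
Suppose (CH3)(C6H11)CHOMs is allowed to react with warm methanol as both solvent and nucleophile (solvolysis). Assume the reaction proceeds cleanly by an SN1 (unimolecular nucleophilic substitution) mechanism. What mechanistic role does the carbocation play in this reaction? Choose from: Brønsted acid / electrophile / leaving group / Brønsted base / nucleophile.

Step 3: CH3OH donates an oxygen lone pair into the empty p orbital of the cation, giving a protonated ether (an oxonium ion).
The carbocation accepts an electron pair into an empty or π* orbital — it is the electrophile.

electrophile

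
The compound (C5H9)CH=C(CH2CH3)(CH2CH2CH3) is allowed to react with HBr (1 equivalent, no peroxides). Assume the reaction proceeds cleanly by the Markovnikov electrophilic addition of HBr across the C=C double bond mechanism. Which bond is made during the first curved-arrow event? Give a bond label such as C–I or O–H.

C–H

Step 1: The π electrons of the C=C bond attack a proton of HBr; Markovnikov addition places the new C–H on the less-substituted alkene carbon, so the positive charge ends up on the more-substituted carbon — a tertiary carbocation. The H–Br bond breaks heterolytically, releasing Br⁻.
The bond formed in this step is the C–H bond.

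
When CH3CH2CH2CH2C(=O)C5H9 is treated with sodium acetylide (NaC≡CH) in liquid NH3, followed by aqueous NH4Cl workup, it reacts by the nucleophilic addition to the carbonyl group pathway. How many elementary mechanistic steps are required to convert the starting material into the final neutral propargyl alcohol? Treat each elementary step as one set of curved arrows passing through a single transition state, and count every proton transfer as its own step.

Step 1: HC≡C⁻ attacks the sp² carbonyl carbon; the C=O π bond breaks and the electrons end up as a lone pair on the alkoxide oxygen of the tetrahedral intermediate.
Step 2: The alkoxide picks up a proton during aqueous NH4Cl workup to yield a propargyl alcohol.
Total: 2 elementary steps.

2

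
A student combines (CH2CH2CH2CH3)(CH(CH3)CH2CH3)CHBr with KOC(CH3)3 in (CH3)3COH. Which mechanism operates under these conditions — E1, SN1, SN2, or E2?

Conditions: a strong/bulky base with a secondary substrate bearing a β-hydrogen.
These conditions are the textbook signature of the E2 pathway.
A strong (often hindered) base removes a β-H in concert with loss of the leaving group — bimolecular elimination.

E2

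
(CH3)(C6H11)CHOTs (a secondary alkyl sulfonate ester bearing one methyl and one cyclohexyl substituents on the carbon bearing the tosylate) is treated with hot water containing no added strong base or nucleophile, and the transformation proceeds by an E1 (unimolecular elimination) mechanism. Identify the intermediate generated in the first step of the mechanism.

secondary carbocation

Step 1: The C–O bond breaks with both electrons going to the tosylate; TsO⁻ leaves and a secondary carbocation remains.
After step 1 the species present is a secondary carbocation.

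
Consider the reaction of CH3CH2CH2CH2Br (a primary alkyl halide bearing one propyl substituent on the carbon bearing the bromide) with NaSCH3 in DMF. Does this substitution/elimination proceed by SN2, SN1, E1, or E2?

Conditions: a primary substrate with a strong nucleophile in the polar aprotic solvent DMF.
These conditions are the textbook signature of the SN2 pathway.
An unhindered substrate with a strong nucleophile in a polar aprotic solvent favours one-step backside displacement.

SN2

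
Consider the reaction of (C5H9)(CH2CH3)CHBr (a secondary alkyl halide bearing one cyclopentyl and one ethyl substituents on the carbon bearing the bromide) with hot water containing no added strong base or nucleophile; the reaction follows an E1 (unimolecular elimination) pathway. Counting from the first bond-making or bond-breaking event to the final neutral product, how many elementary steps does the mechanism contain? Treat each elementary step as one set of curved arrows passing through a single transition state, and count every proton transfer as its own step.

3

Step 1: The C–Br bond breaks with both electrons going to the bromide; Br⁻ leaves and a secondary carbocation remains.
Step 2: Carbocation rearrangement: a 1,2-hydride shift from the adjacent cyclopentyl carbon converts the initially-formed secondary cation into the more stable tertiary cation.
Step 3: A water molecule (solvent) deprotonates a β-carbon; as the C–H bond breaks, those electrons form the new alkene π bond.
Total: 3 elementary steps.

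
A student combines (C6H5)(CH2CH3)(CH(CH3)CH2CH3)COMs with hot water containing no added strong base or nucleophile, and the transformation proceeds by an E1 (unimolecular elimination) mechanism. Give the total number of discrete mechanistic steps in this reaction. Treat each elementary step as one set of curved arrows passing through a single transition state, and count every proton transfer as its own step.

2

Step 1: Unassisted departure of MsO⁻ (taking the C–O bonding pair) generates a tertiary carbocation.
(No 1,2-shift: no single shift to an adjacent carbon would give a more stable cation.)
Step 2: Loss of a β-proton to a water molecule of the solvent: the C–H bonding pair collapses toward the cationic carbon to form the C=C π bond, yielding the alkene.
Total: 2 elementary steps.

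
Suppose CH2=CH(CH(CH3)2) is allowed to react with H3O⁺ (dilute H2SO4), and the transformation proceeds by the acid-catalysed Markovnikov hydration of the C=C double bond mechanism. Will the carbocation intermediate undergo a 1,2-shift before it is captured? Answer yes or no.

The first-formed carbocation is secondary.
The adjacent isopropyl carbon already bears 2 other carbon substituents and has a hydrogen to migrate; after a 1,2-hydride shift from that carbon the positive charge sits on a tertiary centre.
Tertiary is more stable than secondary, so the shift occurs.

yes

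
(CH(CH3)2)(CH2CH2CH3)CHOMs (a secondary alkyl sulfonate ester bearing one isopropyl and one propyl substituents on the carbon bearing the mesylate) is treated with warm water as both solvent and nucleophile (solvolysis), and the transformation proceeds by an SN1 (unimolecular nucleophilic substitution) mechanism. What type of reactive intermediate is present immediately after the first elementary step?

secondary carbocation

Step 1: The C–O bond breaks with both electrons going to the mesylate; MsO⁻ leaves and a secondary carbocation remains.
After step 1 the species present is a secondary carbocation.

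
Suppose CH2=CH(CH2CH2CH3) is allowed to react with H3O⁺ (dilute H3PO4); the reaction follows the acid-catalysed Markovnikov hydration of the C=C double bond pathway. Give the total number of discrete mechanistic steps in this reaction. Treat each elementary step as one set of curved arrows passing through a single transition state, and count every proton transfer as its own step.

Step 1: The π electrons of the C=C bond attack a proton of H3O⁺; Markovnikov addition places the new C–H on the less-substituted alkene carbon, so the positive charge ends up on the more-substituted carbon — a secondary carbocation. H2O is released.
(No 1,2-shift: no single shift to an adjacent carbon would give a more stable cation.)
Step 2: Nucleophilic capture of the cation by H2O produces the protonated alcohol (an oxonium ion).
Step 3: Proton transfer from the O–H of the oxonium ion to H2O completes the catalytic cycle and yields the alcohol.
Total: 3 elementary steps.

3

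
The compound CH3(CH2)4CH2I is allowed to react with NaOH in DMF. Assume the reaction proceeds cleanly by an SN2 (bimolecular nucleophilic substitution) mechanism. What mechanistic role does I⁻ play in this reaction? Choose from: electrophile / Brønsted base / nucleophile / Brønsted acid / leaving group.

leaving group

Step 1: Backside attack by OH⁻ on the carbon bearing the iodide: the new C–O bond forms as the C–I bond breaks, with Walden inversion at carbon.
I⁻ departs with both electrons of the breaking σ-bond — that is the definition of a leaving group.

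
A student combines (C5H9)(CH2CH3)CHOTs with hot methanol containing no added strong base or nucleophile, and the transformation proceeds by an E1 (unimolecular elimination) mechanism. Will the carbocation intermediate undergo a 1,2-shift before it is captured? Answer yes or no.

The first-formed carbocation is secondary.
The adjacent cyclopentyl carbon already bears 2 other carbon substituents and has a hydrogen to migrate; after a 1,2-hydride shift from that carbon the positive charge sits on a tertiary centre.
Tertiary is more stable than secondary, so the shift occurs.

yes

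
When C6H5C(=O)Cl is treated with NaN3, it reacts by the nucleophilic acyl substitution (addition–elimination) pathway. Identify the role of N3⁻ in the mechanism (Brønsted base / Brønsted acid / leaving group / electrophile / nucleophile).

Step 1: N3⁻ adds to the carbonyl carbon; the C=O π electrons shift onto oxygen and a tetrahedral alkoxide intermediate forms.
N3⁻ donates an electron pair to form a new σ-bond to carbon — it is the nucleophile.

nucleophile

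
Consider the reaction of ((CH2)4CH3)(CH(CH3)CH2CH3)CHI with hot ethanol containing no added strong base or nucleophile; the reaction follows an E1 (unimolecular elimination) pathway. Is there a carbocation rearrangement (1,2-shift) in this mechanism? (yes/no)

yes

The first-formed carbocation is secondary.
The adjacent sec-butyl carbon already bears 2 other carbon substituents and has a hydrogen to migrate; after a 1,2-hydride shift from that carbon the positive charge sits on a tertiary centre.
Tertiary is more stable than secondary, so the shift occurs.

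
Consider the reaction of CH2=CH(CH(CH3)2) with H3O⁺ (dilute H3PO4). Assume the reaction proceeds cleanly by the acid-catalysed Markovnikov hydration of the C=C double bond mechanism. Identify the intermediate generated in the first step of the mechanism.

Step 1: Electrophilic addition begins with the π(C=C) electrons forming a bond to the proton of H3O⁺. Following Markovnikov's rule, the resulting cation is secondary. H2O is released.
After step 1 the species present is a secondary carbocation.

secondary carbocation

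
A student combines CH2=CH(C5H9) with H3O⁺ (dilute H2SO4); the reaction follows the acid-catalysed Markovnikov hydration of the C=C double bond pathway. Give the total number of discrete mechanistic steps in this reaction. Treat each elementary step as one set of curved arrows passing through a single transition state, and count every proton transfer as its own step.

4

Step 1: Protonation of the alkene by H3O⁺: the π bond acts as the nucleophile and picks up H⁺, giving the more stable (Markovnikov) secondary carbocation. H2O is released.
Step 2: Carbocation rearrangement: a 1,2-hydride shift from the adjacent cyclopentyl carbon converts the initially-formed secondary cation into the more stable tertiary cation.
Step 3: A lone pair on the oxygen of H2O attacks the carbocation, forming a C–O bond and an oxonium ion (a protonated alcohol).
Step 4: H2O removes a proton from the oxonium oxygen, regenerating H3O⁺ and giving the neutral alcohol.
Total: 4 elementary steps.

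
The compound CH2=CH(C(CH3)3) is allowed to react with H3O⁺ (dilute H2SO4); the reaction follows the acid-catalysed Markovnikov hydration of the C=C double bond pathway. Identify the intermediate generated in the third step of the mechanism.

Step 1: Electrophilic addition begins with the π(C=C) electrons forming a bond to the proton of H3O⁺. Following Markovnikov's rule, the resulting cation is secondary. H2O is released.
Step 2: Carbocation rearrangement: a 1,2-methyl shift from the adjacent tert-butyl carbon converts the initially-formed secondary cation into the more stable tertiary cation.
Step 3: Water acts as the nucleophile: an oxygen lone pair bonds to the cationic carbon, giving an oxonium-ion intermediate.
After step 3 the species present is an oxonium ion.

oxonium ion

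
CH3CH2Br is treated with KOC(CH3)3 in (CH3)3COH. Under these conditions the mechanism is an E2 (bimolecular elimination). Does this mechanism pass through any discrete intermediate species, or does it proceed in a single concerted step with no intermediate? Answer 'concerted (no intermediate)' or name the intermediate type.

concerted (no intermediate)

The strong base (CH3)3CO⁻ removes a β-hydrogen; in the same concerted event the electrons of the breaking C–H bond form the new π(C=C) bond and the C–Br σ-bond breaks, expelling Br⁻. Anti-periplanar geometry; one transition state.
All bond changes occur in one transition state; no discrete intermediate is formed.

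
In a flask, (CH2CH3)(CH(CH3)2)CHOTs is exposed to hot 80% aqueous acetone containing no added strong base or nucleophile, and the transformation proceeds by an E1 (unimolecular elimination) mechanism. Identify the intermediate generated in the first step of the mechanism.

secondary carbocation

Step 1: The C–O bond breaks with both electrons going to the tosylate; TsO⁻ leaves and a secondary carbocation remains.
After step 1 the species present is a secondary carbocation.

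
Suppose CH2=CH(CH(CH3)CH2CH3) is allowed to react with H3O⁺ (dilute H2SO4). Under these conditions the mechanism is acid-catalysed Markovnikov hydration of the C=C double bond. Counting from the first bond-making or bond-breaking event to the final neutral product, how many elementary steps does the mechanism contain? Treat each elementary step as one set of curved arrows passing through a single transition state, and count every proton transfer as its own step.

4

Step 1: The π electrons of the C=C bond attack a proton of H3O⁺; Markovnikov addition places the new C–H on the less-substituted alkene carbon, so the positive charge ends up on the more-substituted carbon — a secondary carbocation. H2O is released.
Step 2: A hydride (H with its bonding pair) migrates from the adjacent sec-butyl carbon to the cationic centre — a 1,2-hydride shift — upgrading the secondary cation to a tertiary one.
Step 3: Water acts as the nucleophile: an oxygen lone pair bonds to the cationic carbon, giving an oxonium-ion intermediate.
Step 4: H2O removes a proton from the oxonium oxygen, regenerating H3O⁺ and giving the neutral alcohol.
Total: 4 elementary steps.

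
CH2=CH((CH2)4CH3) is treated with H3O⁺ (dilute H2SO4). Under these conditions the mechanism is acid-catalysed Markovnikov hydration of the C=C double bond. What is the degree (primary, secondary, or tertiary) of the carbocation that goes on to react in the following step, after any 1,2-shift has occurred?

Step 1: Protonation of the alkene by H3O⁺: the π bond acts as the nucleophile and picks up H⁺, giving the more stable (Markovnikov) secondary carbocation. H2O is released.
No single 1,2-shift to an adjacent carbon would give a more-substituted cation, so no rearrangement occurs.

secondary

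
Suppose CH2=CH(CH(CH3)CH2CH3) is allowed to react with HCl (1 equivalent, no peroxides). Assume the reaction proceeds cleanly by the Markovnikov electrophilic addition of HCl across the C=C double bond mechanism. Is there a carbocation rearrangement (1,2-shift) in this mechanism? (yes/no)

The first-formed carbocation is secondary.
The adjacent sec-butyl carbon already bears 2 other carbon substituents and has a hydrogen to migrate; after a 1,2-hydride shift from that carbon the positive charge sits on a tertiary centre.
Tertiary is more stable than secondary, so the shift occurs.

yes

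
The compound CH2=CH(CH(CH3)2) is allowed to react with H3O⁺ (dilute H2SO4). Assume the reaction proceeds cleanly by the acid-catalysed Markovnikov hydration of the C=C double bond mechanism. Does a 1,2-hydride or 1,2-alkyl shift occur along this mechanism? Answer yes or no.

The first-formed carbocation is secondary.
The adjacent isopropyl carbon already bears 2 other carbon substituents and has a hydrogen to migrate; after a 1,2-hydride shift from that carbon the positive charge sits on a tertiary centre.
Tertiary is more stable than secondary, so the shift occurs.

yes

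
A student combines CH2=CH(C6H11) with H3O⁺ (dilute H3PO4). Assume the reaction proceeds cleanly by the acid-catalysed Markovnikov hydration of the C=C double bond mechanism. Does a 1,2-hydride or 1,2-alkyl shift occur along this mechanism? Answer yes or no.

yes

The first-formed carbocation is secondary.
The adjacent cyclohexyl carbon already bears 2 other carbon substituents and has a hydrogen to migrate; after a 1,2-hydride shift from that carbon the positive charge sits on a tertiary centre.
Tertiary is more stable than secondary, so the shift occurs.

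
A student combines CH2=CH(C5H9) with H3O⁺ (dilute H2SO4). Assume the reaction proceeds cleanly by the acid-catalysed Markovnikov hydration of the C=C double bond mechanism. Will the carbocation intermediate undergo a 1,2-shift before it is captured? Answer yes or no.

The first-formed carbocation is secondary.
The adjacent cyclopentyl carbon already bears 2 other carbon substituents and has a hydrogen to migrate; after a 1,2-hydride shift from that carbon the positive charge sits on a tertiary centre.
Tertiary is more stable than secondary, so the shift occurs.

yes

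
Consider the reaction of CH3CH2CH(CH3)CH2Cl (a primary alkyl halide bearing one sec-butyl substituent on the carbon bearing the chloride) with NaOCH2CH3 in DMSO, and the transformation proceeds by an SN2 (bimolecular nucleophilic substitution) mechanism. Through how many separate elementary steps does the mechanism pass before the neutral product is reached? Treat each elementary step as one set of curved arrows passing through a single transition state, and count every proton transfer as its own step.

Step 1: Backside attack by CH3CH2O⁻ on the carbon bearing the chloride: the new C–O bond forms as the C–Cl bond breaks, with Walden inversion at carbon.
Total: 1 elementary step.

1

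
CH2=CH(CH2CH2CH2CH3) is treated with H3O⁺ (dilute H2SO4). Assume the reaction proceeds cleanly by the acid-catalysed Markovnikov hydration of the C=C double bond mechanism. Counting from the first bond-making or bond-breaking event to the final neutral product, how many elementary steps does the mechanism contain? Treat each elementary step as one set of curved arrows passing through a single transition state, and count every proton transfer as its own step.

3

Step 1: The π electrons of the C=C bond attack a proton of H3O⁺; Markovnikov addition places the new C–H on the less-substituted alkene carbon, so the positive charge ends up on the more-substituted carbon — a secondary carbocation. H2O is released.
(No 1,2-shift: no single shift to an adjacent carbon would give a more stable cation.)
Step 2: Nucleophilic capture of the cation by H2O produces the protonated alcohol (an oxonium ion).
Step 3: H2O removes a proton from the oxonium oxygen, regenerating H3O⁺ and giving the neutral alcohol.
Total: 3 elementary steps.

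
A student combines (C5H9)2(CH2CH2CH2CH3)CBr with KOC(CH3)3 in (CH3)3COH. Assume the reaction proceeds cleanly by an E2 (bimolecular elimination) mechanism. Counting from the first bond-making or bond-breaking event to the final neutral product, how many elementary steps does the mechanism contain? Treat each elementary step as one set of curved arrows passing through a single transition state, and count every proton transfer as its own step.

1

Step 1: Concerted anti-periplanar elimination: (CH3)3CO⁻ abstracts a β-H while Br⁻ leaves, and the C–H electrons become the new C=C π bond — all in a single transition state.
Total: 1 elementary step.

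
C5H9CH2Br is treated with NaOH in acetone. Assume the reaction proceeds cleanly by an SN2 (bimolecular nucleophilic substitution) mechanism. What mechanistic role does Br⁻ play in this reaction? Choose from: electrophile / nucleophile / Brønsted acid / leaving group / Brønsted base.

leaving group

Step 1: OH⁻ attacks the back face of the α-carbon while Br⁻ departs with the C–Br bonding pair — a single concerted displacement through a pentacoordinate transition state.
Br⁻ departs with both electrons of the breaking σ-bond — that is the definition of a leaving group.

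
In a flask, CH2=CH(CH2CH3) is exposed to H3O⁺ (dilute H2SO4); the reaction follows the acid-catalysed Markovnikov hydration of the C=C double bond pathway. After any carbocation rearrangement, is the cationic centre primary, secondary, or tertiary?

Step 1: The π electrons of the C=C bond attack a proton of H3O⁺; Markovnikov addition places the new C–H on the less-substituted alkene carbon, so the positive charge ends up on the more-substituted carbon — a secondary carbocation. H2O is released.
No single 1,2-shift to an adjacent carbon would give a more-substituted cation, so no rearrangement occurs.

secondary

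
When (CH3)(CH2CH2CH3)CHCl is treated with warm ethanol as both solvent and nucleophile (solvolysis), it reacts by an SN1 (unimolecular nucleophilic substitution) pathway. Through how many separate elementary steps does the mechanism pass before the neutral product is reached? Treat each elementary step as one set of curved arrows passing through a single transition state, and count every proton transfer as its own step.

3

Step 1: Ionisation: the C–Cl σ-bond cleaves heterolytically; both bonding electrons depart with Cl⁻, leaving a secondary carbocation at the α-carbon.
(No 1,2-shift: no single shift to an adjacent carbon would give a more stable cation.)
Step 2: CH3CH2OH donates an oxygen lone pair into the empty p orbital of the cation, giving a protonated ether (an oxonium ion).
Step 3: Deprotonation of the oxonium oxygen by solvent ethanol yields the neutral ether.
Total: 3 elementary steps.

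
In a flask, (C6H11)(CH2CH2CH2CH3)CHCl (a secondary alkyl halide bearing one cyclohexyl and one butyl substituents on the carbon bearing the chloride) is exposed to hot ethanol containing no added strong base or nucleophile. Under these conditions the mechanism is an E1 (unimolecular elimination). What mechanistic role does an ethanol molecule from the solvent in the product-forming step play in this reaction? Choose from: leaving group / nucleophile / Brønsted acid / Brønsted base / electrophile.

Brønsted base

Step 3: A weak base (an ethanol molecule from the solvent) removes a proton from a carbon adjacent to the cationic centre; the electrons of that C–H bond become the new π(C=C) bond, giving the alkene.
An ethanol molecule from the solvent in the product-forming step accepts a proton in a proton-transfer step — a Brønsted base.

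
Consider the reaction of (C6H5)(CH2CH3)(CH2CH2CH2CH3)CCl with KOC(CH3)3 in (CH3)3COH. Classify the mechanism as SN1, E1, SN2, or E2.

E2

Conditions: a strong/bulky base with a tertiary substrate bearing a β-hydrogen.
These conditions are the textbook signature of the E2 pathway.
A strong (often hindered) base removes a β-H in concert with loss of the leaving group — bimolecular elimination.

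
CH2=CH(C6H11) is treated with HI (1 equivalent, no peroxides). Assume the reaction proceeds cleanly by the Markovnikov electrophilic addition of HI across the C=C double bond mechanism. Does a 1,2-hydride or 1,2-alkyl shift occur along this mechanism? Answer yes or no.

The first-formed carbocation is secondary.
The adjacent cyclohexyl carbon already bears 2 other carbon substituents and has a hydrogen to migrate; after a 1,2-hydride shift from that carbon the positive charge sits on a tertiary centre.
Tertiary is more stable than secondary, so the shift occurs.

yes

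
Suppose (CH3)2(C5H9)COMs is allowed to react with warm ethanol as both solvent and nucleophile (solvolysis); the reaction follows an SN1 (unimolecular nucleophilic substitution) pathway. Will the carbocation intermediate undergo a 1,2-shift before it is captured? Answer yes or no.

The first-formed carbocation is tertiary.
No single 1,2-shift to an adjacent carbon would produce a more-substituted cation than the one already present, so no rearrangement occurs.

no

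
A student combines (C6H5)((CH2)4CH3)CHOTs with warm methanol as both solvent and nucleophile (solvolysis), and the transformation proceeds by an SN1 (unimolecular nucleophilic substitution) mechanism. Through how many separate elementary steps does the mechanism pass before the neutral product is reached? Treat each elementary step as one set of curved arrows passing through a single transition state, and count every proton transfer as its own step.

Step 1: The C–O bond breaks with both electrons going to the tosylate; TsO⁻ leaves and a secondary carbocation remains.
(No 1,2-shift: no single shift to an adjacent carbon would give a more stable cation.)
Step 2: A lone pair on the oxygen of CH3OH attacks the carbocation, forming a new C–O σ-bond and an oxonium ion.
Step 3: Deprotonation of the oxonium oxygen by solvent methanol yields the neutral ether.
Total: 3 elementary steps.

3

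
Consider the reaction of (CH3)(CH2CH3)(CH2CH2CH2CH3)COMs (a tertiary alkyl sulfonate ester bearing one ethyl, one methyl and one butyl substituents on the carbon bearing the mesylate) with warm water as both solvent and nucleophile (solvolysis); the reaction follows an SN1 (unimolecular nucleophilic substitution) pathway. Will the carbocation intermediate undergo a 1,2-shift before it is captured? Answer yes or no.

The first-formed carbocation is tertiary.
No single 1,2-shift to an adjacent carbon would produce a more-substituted cation than the one already present, so no rearrangement occurs.

no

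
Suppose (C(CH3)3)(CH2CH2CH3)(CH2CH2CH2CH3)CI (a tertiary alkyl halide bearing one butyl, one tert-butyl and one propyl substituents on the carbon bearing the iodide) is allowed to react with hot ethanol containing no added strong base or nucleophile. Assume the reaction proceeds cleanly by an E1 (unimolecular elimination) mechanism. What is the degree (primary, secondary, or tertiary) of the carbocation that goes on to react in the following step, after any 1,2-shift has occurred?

Step 1: Unassisted departure of I⁻ (taking the C–I bonding pair) generates a tertiary carbocation.
No single 1,2-shift to an adjacent carbon would give a more-substituted cation, so no rearrangement occurs.

tertiary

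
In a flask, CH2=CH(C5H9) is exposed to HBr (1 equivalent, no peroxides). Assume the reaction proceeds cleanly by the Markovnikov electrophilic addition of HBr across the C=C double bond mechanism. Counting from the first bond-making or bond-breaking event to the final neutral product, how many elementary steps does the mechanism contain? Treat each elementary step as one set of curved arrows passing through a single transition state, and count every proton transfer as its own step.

Step 1: The π electrons of the C=C bond attack a proton of HBr; Markovnikov addition places the new C–H on the less-substituted alkene carbon, so the positive charge ends up on the more-substituted carbon — a secondary carbocation. The H–Br bond breaks heterolytically, releasing Br⁻.
Step 2: Carbocation rearrangement: a 1,2-hydride shift from the adjacent cyclopentyl carbon converts the initially-formed secondary cation into the more stable tertiary cation.
Step 3: The Br⁻ anion donates a lone pair to the carbocation, forming the new C–Br σ-bond and giving the neutral alkyl halide.
Total: 3 elementary steps.

3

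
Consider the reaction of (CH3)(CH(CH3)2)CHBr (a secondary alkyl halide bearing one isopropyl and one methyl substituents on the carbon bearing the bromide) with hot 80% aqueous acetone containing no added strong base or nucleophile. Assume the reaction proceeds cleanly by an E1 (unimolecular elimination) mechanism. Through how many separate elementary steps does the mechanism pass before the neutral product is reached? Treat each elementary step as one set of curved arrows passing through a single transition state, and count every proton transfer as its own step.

3

Step 1: Unassisted departure of Br⁻ (taking the C–Br bonding pair) generates a secondary carbocation.
Step 2: A 1,2-hydride shift from the adjacent isopropyl carbon moves the positive charge from the secondary centre to an adjacent carbon, generating a more stable tertiary carbocation.
Step 3: Loss of a β-proton to a water molecule of the solvent: the C–H bonding pair collapses toward the cationic carbon to form the C=C π bond, yielding the alkene.
Total: 3 elementary steps.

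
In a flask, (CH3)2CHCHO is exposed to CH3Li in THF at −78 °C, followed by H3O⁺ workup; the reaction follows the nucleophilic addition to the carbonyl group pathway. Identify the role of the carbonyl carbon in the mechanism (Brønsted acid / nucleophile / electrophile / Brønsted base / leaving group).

Step 1: A lone pair / filled orbital on the carbanion-like carbon of CH3Li attacks the electrophilic carbonyl carbon; the π(C=O) electrons shift onto oxygen, producing a tetrahedral alkoxide intermediate.
The carbonyl carbon accepts an electron pair into an empty or π* orbital — it is the electrophile.

electrophile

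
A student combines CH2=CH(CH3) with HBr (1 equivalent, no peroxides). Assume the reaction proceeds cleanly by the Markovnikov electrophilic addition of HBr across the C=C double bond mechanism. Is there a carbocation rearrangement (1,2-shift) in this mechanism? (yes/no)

The first-formed carbocation is secondary.
No single 1,2-shift to an adjacent carbon would produce a more-substituted cation than the one already present, so no rearrangement occurs.

no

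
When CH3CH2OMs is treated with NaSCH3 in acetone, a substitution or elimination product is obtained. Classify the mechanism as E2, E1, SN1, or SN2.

SN2

Conditions: a primary substrate with a strong nucleophile in the polar aprotic solvent acetone.
These conditions are the textbook signature of the SN2 pathway.
An unhindered substrate with a strong nucleophile in a polar aprotic solvent favours one-step backside displacement.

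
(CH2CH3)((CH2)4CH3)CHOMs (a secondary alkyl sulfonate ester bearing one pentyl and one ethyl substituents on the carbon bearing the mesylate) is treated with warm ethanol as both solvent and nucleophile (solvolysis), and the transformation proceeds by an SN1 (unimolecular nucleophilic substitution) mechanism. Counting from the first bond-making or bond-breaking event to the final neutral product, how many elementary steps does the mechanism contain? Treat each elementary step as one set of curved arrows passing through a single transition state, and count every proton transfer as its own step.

Step 1: Rate-determining heterolysis of the C–O bond gives MsO⁻ and a secondary carbocation.
(No 1,2-shift: no single shift to an adjacent carbon would give a more stable cation.)
Step 2: Nucleophilic capture: the oxygen of CH3CH2OH bonds to the cationic carbon, producing an oxonium-ion intermediate.
Step 3: A second solvent molecule removes the proton on oxygen, giving the neutral ether product.
Total: 3 elementary steps.

3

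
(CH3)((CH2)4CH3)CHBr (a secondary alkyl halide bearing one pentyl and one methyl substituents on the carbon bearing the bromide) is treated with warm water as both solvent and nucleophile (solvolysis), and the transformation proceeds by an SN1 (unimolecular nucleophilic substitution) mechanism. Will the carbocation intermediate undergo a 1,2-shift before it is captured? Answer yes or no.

no

The first-formed carbocation is secondary.
No single 1,2-shift to an adjacent carbon would produce a more-substituted cation than the one already present, so no rearrangement occurs.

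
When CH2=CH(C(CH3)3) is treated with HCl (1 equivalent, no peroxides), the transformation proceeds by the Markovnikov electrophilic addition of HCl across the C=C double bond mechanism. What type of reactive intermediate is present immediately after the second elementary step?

tertiary carbocation

Step 1: The π electrons of the C=C bond attack a proton of HCl; Markovnikov addition places the new C–H on the less-substituted alkene carbon, so the positive charge ends up on the more-substituted carbon — a secondary carbocation. The H–Cl bond breaks heterolytically, releasing Cl⁻.
Step 2: Carbocation rearrangement: a 1,2-methyl shift from the adjacent tert-butyl carbon converts the initially-formed secondary cation into the more stable tertiary cation.
After step 2 the species present is a tertiary carbocation.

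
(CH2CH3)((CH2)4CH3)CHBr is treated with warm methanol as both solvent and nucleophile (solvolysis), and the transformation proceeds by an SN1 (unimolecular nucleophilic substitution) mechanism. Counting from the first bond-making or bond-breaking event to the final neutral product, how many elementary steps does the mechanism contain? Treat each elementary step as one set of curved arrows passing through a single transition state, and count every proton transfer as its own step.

3

Step 1: Rate-determining heterolysis of the C–Br bond gives Br⁻ and a secondary carbocation.
(No 1,2-shift: no single shift to an adjacent carbon would give a more stable cation.)
Step 2: A lone pair on the oxygen of CH3OH attacks the carbocation, forming a new C–O σ-bond and an oxonium ion.
Step 3: Deprotonation of the oxonium oxygen by solvent methanol yields the neutral ether.
Total: 3 elementary steps.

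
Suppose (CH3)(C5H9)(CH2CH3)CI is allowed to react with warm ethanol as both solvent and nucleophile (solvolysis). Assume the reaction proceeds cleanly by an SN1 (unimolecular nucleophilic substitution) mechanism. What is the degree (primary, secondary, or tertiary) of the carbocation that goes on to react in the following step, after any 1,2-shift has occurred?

tertiary

Step 1: The C–I bond breaks with both electrons going to the iodide; I⁻ leaves and a tertiary carbocation remains.
No single 1,2-shift to an adjacent carbon would give a more-substituted cation, so no rearrangement occurs.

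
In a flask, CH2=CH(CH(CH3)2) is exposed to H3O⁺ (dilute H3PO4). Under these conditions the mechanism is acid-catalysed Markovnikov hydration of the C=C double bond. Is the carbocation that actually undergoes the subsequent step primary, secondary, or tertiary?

Step 1: The π electrons of the C=C bond attack a proton of H3O⁺; Markovnikov addition places the new C–H on the less-substituted alkene carbon, so the positive charge ends up on the more-substituted carbon — a secondary carbocation. H2O is released.
Step 2: A hydride (H with its bonding pair) migrates from the adjacent isopropyl carbon to the cationic centre — a 1,2-hydride shift — upgrading the secondary cation to a tertiary one.
The cation rearranges from secondary to tertiary via a 1,2-hydride shift from the adjacent isopropyl carbon; the tertiary cation is what reacts next.

tertiary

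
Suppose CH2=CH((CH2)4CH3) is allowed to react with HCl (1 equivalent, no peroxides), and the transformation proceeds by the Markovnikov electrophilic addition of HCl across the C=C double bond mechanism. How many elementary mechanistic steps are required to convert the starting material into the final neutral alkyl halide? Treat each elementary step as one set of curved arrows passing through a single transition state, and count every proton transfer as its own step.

Step 1: Electrophilic addition begins with the π(C=C) electrons forming a bond to the proton of HCl. Following Markovnikov's rule, the resulting cation is secondary. The H–Cl bond breaks heterolytically, releasing Cl⁻.
(No 1,2-shift: no single shift to an adjacent carbon would give a more stable cation.)
Step 2: Cl⁻ captures the cation: a lone pair on Cl⁻ fills the empty p orbital, producing the alkyl halide product.
Total: 2 elementary steps.

2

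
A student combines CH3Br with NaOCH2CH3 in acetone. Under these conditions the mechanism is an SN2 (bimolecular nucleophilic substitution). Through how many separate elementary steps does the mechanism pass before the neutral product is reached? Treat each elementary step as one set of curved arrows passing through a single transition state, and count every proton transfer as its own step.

Step 1: The ethoxide nucleophile donates a lone pair from O to the α-carbon in a backside attack; simultaneously the C–Br σ-bond breaks and both of its electrons leave with Br⁻. One concerted step with inversion of configuration.
Total: 1 elementary step.

1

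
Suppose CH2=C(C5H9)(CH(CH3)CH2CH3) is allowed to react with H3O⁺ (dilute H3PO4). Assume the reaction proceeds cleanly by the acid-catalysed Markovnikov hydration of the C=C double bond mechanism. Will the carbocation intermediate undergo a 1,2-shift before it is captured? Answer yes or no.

no

The first-formed carbocation is tertiary.
No single 1,2-shift to an adjacent carbon would produce a more-substituted cation than the one already present, so no rearrangement occurs.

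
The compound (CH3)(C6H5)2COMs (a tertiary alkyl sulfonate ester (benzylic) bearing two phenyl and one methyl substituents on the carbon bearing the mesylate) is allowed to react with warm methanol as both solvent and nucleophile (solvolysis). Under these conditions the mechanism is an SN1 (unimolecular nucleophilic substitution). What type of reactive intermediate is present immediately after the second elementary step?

Step 1: The C–O bond breaks with both electrons going to the mesylate; MsO⁻ leaves and a tertiary carbocation remains.
Step 2: A lone pair on the oxygen of CH3OH attacks the carbocation, forming a new C–O σ-bond and an oxonium ion.
After step 2 the species present is an oxonium ion.

oxonium ion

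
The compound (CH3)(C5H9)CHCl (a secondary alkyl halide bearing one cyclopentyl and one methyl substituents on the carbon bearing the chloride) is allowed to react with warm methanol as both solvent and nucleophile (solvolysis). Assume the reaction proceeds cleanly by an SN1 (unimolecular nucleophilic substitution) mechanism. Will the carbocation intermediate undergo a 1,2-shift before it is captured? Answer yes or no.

yes

The first-formed carbocation is secondary.
The adjacent cyclopentyl carbon already bears 2 other carbon substituents and has a hydrogen to migrate; after a 1,2-hydride shift from that carbon the positive charge sits on a tertiary centre.
Tertiary is more stable than secondary, so the shift occurs.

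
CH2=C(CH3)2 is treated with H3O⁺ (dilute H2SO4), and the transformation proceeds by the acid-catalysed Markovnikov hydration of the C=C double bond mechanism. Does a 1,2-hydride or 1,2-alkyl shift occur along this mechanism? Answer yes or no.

no

The first-formed carbocation is tertiary.
No single 1,2-shift to an adjacent carbon would produce a more-substituted cation than the one already present, so no rearrangement occurs.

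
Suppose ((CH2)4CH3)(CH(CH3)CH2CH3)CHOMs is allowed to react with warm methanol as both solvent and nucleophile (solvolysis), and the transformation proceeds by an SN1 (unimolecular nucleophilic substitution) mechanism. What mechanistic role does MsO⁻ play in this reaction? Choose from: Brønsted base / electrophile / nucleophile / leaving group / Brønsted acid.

Step 1: The C–O bond breaks with both electrons going to the mesylate; MsO⁻ leaves and a secondary carbocation remains.
MsO⁻ departs with both electrons of the breaking σ-bond — that is the definition of a leaving group.

leaving group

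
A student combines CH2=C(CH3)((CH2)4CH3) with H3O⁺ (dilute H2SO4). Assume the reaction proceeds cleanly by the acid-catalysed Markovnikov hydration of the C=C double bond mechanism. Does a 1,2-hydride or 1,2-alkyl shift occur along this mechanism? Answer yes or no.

no

The first-formed carbocation is tertiary.
No single 1,2-shift to an adjacent carbon would produce a more-substituted cation than the one already present, so no rearrangement occurs.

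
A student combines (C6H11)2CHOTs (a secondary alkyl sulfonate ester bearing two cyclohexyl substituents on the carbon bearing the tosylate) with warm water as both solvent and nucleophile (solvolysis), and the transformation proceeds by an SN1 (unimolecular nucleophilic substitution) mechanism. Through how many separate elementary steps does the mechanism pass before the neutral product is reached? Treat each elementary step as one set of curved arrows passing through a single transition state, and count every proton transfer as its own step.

4

Step 1: Unassisted departure of TsO⁻ (taking the C–O bonding pair) generates a secondary carbocation.
Step 2: Carbocation rearrangement: a 1,2-hydride shift from the adjacent cyclohexyl carbon converts the initially-formed secondary cation into the more stable tertiary cation.
Step 3: A lone pair on the oxygen of H2O attacks the carbocation, forming a new C–O σ-bond and an oxonium ion.
Step 4: Deprotonation of the oxonium oxygen by solvent water yields the neutral alcohol.
Total: 4 elementary steps.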